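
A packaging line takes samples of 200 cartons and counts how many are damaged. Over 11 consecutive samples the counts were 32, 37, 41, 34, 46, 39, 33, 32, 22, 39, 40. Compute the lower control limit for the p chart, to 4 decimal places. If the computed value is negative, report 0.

p̄ = Σdᵢ / (k·n) = 395 / (11 × 200) = 0.17955
LCL = p̄ − 3·√(p̄(1−p̄)/n) = 0.17955 − 3 × 0.02714 = 0.09813

0.0981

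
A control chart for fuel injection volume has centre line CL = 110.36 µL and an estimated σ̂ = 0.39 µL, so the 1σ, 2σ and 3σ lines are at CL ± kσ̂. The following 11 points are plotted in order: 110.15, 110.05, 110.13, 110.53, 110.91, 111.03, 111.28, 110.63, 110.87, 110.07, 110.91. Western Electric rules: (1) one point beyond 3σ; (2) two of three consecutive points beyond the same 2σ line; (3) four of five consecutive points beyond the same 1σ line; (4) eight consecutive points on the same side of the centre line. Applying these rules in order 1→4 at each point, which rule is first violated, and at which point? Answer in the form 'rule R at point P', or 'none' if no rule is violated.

Zone of each point (C = within 1σ̂, B = 1σ̂–2σ̂, A = 2σ̂–3σ̂, * = beyond 3σ̂; sign = side of CL): 1:-C, 2:-C, 3:-C, 4:+C, 5:+B, 6:+B, 7:+A, 8:+C, 9:+B, 10:-C, 11:+B
Rule 3 (four of five consecutive points beyond the same 1σ limit) is satisfied at point 9.

rule 3 at point 9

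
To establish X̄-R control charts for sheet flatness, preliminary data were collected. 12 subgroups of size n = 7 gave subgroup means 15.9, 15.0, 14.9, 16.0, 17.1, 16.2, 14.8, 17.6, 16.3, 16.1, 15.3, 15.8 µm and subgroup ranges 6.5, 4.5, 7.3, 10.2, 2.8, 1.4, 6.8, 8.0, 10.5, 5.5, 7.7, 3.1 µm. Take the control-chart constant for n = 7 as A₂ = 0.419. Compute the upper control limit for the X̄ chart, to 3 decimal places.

18.511

X̄̄ = (15.9 + 15.0 + 14.9 + 16.0 + 17.1 + 16.2 + 14.8 + 17.6 + 16.3 + 16.1 + 15.3 + 15.8) / 12 = 191.0000 / 12 = 15.9167
R̄ = (6.5 + 4.5 + 7.3 + 10.2 + 2.8 + 1.4 + 6.8 + 8.0 + 10.5 + 5.5 + 7.7 + 3.1) / 12 = 74.3000 / 12 = 6.1917
UCL = X̄̄ + A₂·R̄ = 15.9167 + 0.419 × 6.1917 = 18.5110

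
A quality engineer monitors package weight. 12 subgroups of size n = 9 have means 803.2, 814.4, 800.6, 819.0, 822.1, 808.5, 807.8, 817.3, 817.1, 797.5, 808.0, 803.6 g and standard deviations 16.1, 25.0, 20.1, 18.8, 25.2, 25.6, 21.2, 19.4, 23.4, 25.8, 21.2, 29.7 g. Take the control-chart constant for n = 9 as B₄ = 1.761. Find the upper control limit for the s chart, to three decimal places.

s̄ = (16.1 + 25.0 + 20.1 + 18.8 + 25.2 + 25.6 + 21.2 + 19.4 + 23.4 + 25.8 + 21.2 + 29.7) / 12 = 22.6250
UCL_s = B₄·s̄ = 1.761 × 22.6250 = 39.8426

39.843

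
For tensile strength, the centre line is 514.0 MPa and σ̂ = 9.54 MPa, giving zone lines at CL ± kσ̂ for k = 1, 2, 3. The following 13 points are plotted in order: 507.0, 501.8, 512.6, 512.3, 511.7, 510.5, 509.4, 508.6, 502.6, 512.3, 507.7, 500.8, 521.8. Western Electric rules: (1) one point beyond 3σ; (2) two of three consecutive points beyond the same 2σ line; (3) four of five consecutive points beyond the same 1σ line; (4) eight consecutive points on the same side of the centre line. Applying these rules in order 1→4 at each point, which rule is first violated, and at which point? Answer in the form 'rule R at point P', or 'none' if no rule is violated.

Zone of each point (C = within 1σ̂, B = 1σ̂–2σ̂, A = 2σ̂–3σ̂, * = beyond 3σ̂; sign = side of CL): 1:-C, 2:-B, 3:-C, 4:-C, 5:-C, 6:-C, 7:-C, 8:-C, 9:-B, 10:-C, 11:-C, 12:-B, 13:+C
Rule 4 (eight consecutive points on the same side of the centre line) is satisfied at point 8.

rule 4 at point 8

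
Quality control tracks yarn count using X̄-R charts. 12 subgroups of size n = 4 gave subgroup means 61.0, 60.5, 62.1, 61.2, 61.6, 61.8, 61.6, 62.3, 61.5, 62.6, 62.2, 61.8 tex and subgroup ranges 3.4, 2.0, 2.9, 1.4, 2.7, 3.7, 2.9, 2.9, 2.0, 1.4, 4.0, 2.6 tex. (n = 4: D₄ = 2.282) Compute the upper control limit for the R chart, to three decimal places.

6.066

R̄ = (3.4 + 2.0 + 2.9 + 1.4 + 2.7 + 3.7 + 2.9 + 2.9 + 2.0 + 1.4 + 4.0 + 2.6) / 12 = 31.9000 / 12 = 2.6583
UCL_R = D₄·R̄ = 2.282 × 2.6583 = 6.0663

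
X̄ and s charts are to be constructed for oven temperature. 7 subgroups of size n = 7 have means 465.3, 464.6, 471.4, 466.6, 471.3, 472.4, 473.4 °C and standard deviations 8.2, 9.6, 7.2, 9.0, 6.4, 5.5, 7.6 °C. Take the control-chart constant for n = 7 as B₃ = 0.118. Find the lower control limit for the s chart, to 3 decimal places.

s̄ = (8.2 + 9.6 + 7.2 + 9.0 + 6.4 + 5.5 + 7.6) / 7 = 7.6429
LCL_s = B₃·s̄ = 0.118 × 7.6429 = 0.9019

0.902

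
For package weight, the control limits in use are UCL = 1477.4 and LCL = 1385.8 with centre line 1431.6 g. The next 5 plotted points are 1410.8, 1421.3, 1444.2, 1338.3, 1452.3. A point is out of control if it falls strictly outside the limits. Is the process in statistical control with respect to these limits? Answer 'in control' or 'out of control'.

out of control

Compare each point to [1385.8, 1477.4]: sample 4 = 1338.3 < LCL.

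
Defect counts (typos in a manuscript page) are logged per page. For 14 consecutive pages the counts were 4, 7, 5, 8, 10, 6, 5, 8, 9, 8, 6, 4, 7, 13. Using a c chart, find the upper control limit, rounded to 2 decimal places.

c̄ = (4 + 7 + 5 + 8 + 10 + 6 + 5 + 8 + 9 + 8 + 6 + 4 + 7 + 13) / 14 = 100 / 14 = 7.1429
UCL = c̄ + 3√c̄ = 7.1429 + 3 × √7.1429 = 7.1429 + 3 × 2.6726 = 15.1607

15.16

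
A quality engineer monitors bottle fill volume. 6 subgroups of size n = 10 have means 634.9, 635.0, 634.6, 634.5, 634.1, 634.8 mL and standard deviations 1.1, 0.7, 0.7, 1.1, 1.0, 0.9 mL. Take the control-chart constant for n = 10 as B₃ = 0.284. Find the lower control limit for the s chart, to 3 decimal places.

0.260

s̄ = (1.1 + 0.7 + 0.7 + 1.1 + 1.0 + 0.9) / 6 = 0.9167
LCL_s = B₃·s̄ = 0.284 × 0.9167 = 0.2603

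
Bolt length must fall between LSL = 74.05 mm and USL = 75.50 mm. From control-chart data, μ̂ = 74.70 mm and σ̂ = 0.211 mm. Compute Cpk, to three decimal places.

Cpu = (USL − μ̂) / (3σ̂) = (75.50 − 74.70) / (3 × 0.211) = 1.2638; Cpl = (μ̂ − LSL) / (3σ̂) = (74.70 − 74.05) / (3 × 0.211) = 1.0269; Cpk = min(Cpu, Cpl) = 1.0269

1.027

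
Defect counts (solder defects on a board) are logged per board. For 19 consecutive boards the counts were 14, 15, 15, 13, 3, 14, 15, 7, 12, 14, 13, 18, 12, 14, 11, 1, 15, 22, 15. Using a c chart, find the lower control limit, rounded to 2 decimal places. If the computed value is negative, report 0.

c̄ = (14 + 15 + 15 + 13 + 3 + 14 + 15 + 7 + 12 + 14 + 13 + 18 + 12 + 14 + 11 + 1 + 15 + 22 + 15) / 19 = 243 / 19 = 12.7895
LCL = c̄ − 3√c̄ = 12.7895 − 3 × 3.5762 = 2.0608

2.06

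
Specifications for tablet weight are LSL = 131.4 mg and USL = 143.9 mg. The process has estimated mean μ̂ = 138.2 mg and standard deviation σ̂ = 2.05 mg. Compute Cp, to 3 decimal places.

1.016

Cp = (USL − LSL) / (6σ̂) = (143.9 − 131.4) / (6 × 2.05) = 12.5000 / 12.3000 = 1.0163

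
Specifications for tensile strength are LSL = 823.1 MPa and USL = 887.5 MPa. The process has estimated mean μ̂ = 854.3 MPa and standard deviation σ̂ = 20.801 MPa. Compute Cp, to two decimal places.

0.52

Cp = (USL − LSL) / (6σ̂) = (887.5 − 823.1) / (6 × 20.801) = 64.4000 / 124.8060 = 0.5160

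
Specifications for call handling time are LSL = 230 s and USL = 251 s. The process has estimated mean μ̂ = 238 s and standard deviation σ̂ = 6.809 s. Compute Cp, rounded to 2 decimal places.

Cp = (USL − LSL) / (6σ̂) = (251 − 230) / (6 × 6.809) = 21.0000 / 40.8540 = 0.5140

0.51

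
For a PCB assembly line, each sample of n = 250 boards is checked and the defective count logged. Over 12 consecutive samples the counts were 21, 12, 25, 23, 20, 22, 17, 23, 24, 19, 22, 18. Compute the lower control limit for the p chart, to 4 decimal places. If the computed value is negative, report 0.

0.0299

p̄ = Σdᵢ / (k·n) = 246 / (12 × 250) = 0.08200
LCL = p̄ − 3·√(p̄(1−p̄)/n) = 0.08200 − 3 × 0.01735 = 0.02994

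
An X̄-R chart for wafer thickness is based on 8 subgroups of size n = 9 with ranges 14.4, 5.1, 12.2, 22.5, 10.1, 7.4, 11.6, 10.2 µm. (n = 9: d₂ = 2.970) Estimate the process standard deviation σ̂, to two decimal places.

3.94

R̄ = (14.4 + 5.1 + 12.2 + 22.5 + 10.1 + 7.4 + 11.6 + 10.2) / 8 = 11.6875
σ̂ = R̄ / d₂ = 11.6875 / 2.970 = 3.9352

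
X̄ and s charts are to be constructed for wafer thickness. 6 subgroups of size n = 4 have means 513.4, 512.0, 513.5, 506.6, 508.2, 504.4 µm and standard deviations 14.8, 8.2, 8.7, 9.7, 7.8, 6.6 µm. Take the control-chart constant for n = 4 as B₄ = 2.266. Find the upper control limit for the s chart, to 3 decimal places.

21.074

s̄ = (14.8 + 8.2 + 8.7 + 9.7 + 7.8 + 6.6) / 6 = 9.3000
UCL_s = B₄·s̄ = 2.266 × 9.3000 = 21.0738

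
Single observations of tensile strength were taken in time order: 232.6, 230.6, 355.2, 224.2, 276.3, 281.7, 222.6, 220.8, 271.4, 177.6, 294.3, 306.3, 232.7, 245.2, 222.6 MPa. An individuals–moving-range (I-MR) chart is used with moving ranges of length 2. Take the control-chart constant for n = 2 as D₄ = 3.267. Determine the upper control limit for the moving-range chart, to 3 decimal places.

Moving ranges: 2.0, 124.6, 131.0, 52.1, 5.4, 59.1, 1.8, 50.6, 93.8, 116.7, 12.0, 73.6, 12.5, 22.6; M̄R̄ = 757.8000 / 14 = 54.1286
UCL_MR = D₄·M̄R̄ = 3.267 × 54.1286 = 176.8380

176.838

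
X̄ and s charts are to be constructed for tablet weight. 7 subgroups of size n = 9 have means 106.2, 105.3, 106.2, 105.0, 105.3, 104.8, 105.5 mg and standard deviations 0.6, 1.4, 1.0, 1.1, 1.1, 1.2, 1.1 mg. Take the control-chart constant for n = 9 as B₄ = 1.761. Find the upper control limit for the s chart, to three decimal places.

s̄ = (0.6 + 1.4 + 1.0 + 1.1 + 1.1 + 1.2 + 1.1) / 7 = 1.0714
UCL_s = B₄·s̄ = 1.761 × 1.0714 = 1.8868

1.887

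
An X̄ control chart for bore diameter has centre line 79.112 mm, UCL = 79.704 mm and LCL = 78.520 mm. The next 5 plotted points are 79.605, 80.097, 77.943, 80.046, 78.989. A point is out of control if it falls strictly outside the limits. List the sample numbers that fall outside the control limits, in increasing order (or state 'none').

2, 3, 4

Compare each point to [78.520, 79.704]: sample 2 = 80.097 > UCL; sample 3 = 77.943 < LCL; sample 4 = 80.046 > UCL.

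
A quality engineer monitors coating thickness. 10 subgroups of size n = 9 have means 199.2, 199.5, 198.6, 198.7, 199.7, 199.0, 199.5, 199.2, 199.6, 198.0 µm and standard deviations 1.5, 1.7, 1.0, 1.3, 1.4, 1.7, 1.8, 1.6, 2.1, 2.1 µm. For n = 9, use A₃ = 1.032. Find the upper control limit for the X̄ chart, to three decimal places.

X̄̄ = (199.2 + 199.5 + 198.6 + 198.7 + 199.7 + 199.0 + 199.5 + 199.2 + 199.6 + 198.0) / 10 = 199.1000
s̄ = (1.5 + 1.7 + 1.0 + 1.3 + 1.4 + 1.7 + 1.8 + 1.6 + 2.1 + 2.1) / 10 = 1.6200
UCL = X̄̄ + A₃·s̄ = 199.1000 + 1.032 × 1.6200 = 200.7718

200.772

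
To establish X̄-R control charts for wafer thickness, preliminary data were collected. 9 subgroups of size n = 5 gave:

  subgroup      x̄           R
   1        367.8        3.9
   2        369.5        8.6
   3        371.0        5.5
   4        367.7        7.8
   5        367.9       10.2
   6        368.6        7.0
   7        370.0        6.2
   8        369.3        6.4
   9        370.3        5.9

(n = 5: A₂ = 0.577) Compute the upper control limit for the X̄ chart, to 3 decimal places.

X̄̄ = (367.8 + 369.5 + 371.0 + 367.7 + 367.9 + 368.6 + 370.0 + 369.3 + 370.3) / 9 = 3322.1000 / 9 = 369.1222
R̄ = (3.9 + 8.6 + 5.5 + 7.8 + 10.2 + 7.0 + 6.2 + 6.4 + 5.9) / 9 = 61.5000 / 9 = 6.8333
UCL = X̄̄ + A₂·R̄ = 369.1222 + 0.577 × 6.8333 = 373.0651

373.065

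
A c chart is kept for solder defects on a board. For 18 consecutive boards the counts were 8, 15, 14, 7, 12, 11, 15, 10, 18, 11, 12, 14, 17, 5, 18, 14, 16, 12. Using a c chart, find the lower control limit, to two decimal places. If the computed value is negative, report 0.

c̄ = (8 + 15 + 14 + 7 + 12 + 11 + 15 + 10 + 18 + 11 + 12 + 14 + 17 + 5 + 18 + 14 + 16 + 12) / 18 = 229 / 18 = 12.7222
LCL = c̄ − 3√c̄ = 12.7222 − 3 × 3.5668 = 2.0218

2.02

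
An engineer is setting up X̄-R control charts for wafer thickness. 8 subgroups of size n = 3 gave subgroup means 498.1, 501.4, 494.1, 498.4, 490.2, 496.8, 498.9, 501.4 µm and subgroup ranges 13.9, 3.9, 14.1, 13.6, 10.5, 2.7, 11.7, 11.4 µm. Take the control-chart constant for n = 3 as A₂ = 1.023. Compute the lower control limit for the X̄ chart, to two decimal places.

X̄̄ = (498.1 + 501.4 + 494.1 + 498.4 + 490.2 + 496.8 + 498.9 + 501.4) / 8 = 3979.3000 / 8 = 497.4125
R̄ = (13.9 + 3.9 + 14.1 + 13.6 + 10.5 + 2.7 + 11.7 + 11.4) / 8 = 81.8000 / 8 = 10.2250
LCL = X̄̄ − A₂·R̄ = 497.4125 − 1.023 × 10.2250 = 486.9523

486.95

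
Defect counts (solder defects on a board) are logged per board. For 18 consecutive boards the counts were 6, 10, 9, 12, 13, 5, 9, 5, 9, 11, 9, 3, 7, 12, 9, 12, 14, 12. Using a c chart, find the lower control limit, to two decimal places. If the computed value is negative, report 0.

c̄ = (6 + 10 + 9 + 12 + 13 + 5 + 9 + 5 + 9 + 11 + 9 + 3 + 7 + 12 + 9 + 12 + 14 + 12) / 18 = 167 / 18 = 9.2778
LCL = c̄ − 3√c̄ = 9.2778 − 3 × 3.0459 = 0.1399

0.14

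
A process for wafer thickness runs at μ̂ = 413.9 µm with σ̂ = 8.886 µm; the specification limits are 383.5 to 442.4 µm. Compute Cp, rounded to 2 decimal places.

Cp = (USL − LSL) / (6σ̂) = (442.4 − 383.5) / (6 × 8.886) = 58.9000 / 53.3160 = 1.1047

1.10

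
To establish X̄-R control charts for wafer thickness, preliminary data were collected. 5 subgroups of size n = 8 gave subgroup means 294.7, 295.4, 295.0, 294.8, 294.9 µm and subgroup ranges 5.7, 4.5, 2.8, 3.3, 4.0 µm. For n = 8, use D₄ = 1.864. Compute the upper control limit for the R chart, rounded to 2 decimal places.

R̄ = (5.7 + 4.5 + 2.8 + 3.3 + 4.0) / 5 = 20.3000 / 5 = 4.0600
UCL_R = D₄·R̄ = 1.864 × 4.0600 = 7.5678

7.57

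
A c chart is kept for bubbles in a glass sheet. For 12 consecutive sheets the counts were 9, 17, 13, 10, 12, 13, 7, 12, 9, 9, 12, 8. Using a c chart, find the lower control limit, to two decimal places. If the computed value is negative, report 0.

c̄ = (9 + 17 + 13 + 10 + 12 + 13 + 7 + 12 + 9 + 9 + 12 + 8) / 12 = 131 / 12 = 10.9167
LCL = c̄ − 3√c̄ = 10.9167 − 3 × 3.3040 = 1.0046

1.00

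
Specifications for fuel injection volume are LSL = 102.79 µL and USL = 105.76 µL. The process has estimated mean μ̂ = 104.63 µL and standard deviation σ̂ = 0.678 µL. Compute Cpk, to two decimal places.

Cpu = (USL − μ̂) / (3σ̂) = (105.76 − 104.63) / (3 × 0.678) = 0.5556; Cpl = (μ̂ − LSL) / (3σ̂) = (104.63 − 102.79) / (3 × 0.678) = 0.9046; Cpk = min(Cpu, Cpl) = 0.5556

0.56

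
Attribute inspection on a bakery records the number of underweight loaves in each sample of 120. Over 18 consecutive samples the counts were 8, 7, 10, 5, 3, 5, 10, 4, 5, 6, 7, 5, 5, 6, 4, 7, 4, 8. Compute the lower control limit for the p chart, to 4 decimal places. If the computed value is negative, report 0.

0.0000

p̄ = Σdᵢ / (k·n) = 109 / (18 × 120) = 0.05046
LCL = p̄ − 3·√(p̄(1−p̄)/n) = 0.05046 − 3 × 0.01998 = -0.00948 → 0 (negative, so LCL = 0)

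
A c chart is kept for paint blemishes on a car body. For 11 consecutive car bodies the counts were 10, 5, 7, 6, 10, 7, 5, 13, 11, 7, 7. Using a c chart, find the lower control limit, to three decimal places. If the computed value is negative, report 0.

0.000

c̄ = (10 + 5 + 7 + 6 + 10 + 7 + 5 + 13 + 11 + 7 + 7) / 11 = 88 / 11 = 8.0000
LCL = c̄ − 3√c̄ = 8.0000 − 3 × 2.8284 = -0.4853 → 0 (cannot be negative)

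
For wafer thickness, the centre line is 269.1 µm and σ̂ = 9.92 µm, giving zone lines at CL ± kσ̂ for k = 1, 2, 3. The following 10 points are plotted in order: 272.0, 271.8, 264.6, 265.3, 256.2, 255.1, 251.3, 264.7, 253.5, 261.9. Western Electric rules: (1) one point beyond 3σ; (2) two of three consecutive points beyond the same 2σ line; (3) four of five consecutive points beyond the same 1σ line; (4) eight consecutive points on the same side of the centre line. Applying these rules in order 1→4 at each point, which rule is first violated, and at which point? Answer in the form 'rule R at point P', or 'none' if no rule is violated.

rule 3 at point 9

Zone of each point (C = within 1σ̂, B = 1σ̂–2σ̂, A = 2σ̂–3σ̂, * = beyond 3σ̂; sign = side of CL): 1:+C, 2:+C, 3:-C, 4:-C, 5:-B, 6:-B, 7:-B, 8:-C, 9:-B, 10:-C
Rule 3 (four of five consecutive points beyond the same 1σ limit) is satisfied at point 9.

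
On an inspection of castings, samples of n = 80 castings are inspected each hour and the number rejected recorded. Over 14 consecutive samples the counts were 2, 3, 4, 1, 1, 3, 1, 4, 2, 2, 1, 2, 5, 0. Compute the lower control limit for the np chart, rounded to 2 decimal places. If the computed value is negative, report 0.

p̄ = Σdᵢ / (k·n) = 31 / (14 × 80) = 0.02768
LCL = np̄ − 3·√(np̄(1−p̄)) = 2.2143 − 3 × 1.4673 = -2.1876 → 0 (negative, so LCL = 0)

0.00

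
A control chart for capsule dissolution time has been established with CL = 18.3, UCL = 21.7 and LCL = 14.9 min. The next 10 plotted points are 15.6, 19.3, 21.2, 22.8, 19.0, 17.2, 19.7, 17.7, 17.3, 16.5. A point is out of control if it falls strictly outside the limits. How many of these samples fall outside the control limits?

Compare each point to [14.9, 21.7]: sample 4 = 22.8 > UCL.

1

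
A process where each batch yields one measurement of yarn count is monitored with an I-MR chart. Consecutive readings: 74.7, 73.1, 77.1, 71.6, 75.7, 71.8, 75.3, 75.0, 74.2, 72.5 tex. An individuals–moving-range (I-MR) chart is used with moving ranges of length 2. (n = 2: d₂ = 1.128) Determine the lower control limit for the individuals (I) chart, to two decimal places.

X̄ = (74.7 + 73.1 + 77.1 + 71.6 + 75.7 + 71.8 + 75.3 + 75.0 + 74.2 + 72.5) / 10 = 74.1000
Moving ranges: 1.6, 4.0, 5.5, 4.1, 3.9, 3.5, 0.3, 0.8, 1.7; M̄R̄ = 25.4000 / 9 = 2.8222
LCL = X̄ − 3·M̄R̄/d₂ = 74.1000 − 3 × 2.8222 / 1.128 = 66.5941

66.59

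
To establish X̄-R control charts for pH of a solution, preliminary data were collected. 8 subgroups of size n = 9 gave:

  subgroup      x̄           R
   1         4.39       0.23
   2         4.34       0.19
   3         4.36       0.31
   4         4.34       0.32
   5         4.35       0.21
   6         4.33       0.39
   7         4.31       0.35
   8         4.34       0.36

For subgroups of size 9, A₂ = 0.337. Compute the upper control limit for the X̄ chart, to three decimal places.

4.444

X̄̄ = (4.39 + 4.34 + 4.36 + 4.34 + 4.35 + 4.33 + 4.31 + 4.34) / 8 = 34.7600 / 8 = 4.3450
R̄ = (0.23 + 0.19 + 0.31 + 0.32 + 0.21 + 0.39 + 0.35 + 0.36) / 8 = 2.3600 / 8 = 0.2950
UCL = X̄̄ + A₂·R̄ = 4.3450 + 0.337 × 0.2950 = 4.4444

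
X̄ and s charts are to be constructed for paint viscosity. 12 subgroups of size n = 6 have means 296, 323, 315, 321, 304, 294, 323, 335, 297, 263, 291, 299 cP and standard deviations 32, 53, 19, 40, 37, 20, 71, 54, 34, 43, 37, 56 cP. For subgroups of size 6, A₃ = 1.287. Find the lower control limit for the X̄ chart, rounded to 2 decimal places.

251.89

X̄̄ = (296 + 323 + 315 + 321 + 304 + 294 + 323 + 335 + 297 + 263 + 291 + 299) / 12 = 305.0833
s̄ = (32 + 53 + 19 + 40 + 37 + 20 + 71 + 54 + 34 + 43 + 37 + 56) / 12 = 41.3333
LCL = X̄̄ − A₃·s̄ = 305.0833 − 1.287 × 41.3333 = 251.8873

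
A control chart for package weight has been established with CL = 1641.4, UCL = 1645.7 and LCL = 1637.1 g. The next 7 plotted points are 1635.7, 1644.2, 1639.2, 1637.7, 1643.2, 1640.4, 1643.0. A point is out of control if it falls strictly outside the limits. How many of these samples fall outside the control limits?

1

Compare each point to [1637.1, 1645.7]: sample 1 = 1635.7 < LCL.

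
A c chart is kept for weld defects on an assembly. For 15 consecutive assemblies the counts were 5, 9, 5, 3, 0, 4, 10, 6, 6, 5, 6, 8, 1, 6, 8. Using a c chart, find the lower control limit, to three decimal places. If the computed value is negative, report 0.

0.000

c̄ = (5 + 9 + 5 + 3 + 0 + 4 + 10 + 6 + 6 + 5 + 6 + 8 + 1 + 6 + 8) / 15 = 82 / 15 = 5.4667
LCL = c̄ − 3√c̄ = 5.4667 − 3 × 2.3381 = -1.5476 → 0 (cannot be negative)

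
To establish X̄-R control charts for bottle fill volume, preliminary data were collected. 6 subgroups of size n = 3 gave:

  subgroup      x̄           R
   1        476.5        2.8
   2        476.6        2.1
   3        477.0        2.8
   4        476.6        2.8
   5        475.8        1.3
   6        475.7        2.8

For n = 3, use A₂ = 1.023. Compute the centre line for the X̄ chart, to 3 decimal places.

X̄̄ = (476.5 + 476.6 + 477.0 + 476.6 + 475.8 + 475.7) / 6 = 2858.2000 / 6 = 476.3667
CL = X̄̄ = 476.3667

476.367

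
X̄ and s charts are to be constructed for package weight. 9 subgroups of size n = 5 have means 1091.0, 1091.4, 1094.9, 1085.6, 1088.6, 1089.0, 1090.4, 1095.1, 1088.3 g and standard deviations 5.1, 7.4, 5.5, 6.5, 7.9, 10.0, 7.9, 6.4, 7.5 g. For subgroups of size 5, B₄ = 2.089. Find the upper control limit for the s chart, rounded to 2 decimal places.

14.90

s̄ = (5.1 + 7.4 + 5.5 + 6.5 + 7.9 + 10.0 + 7.9 + 6.4 + 7.5) / 9 = 7.1333
UCL_s = B₄·s̄ = 2.089 × 7.1333 = 14.9015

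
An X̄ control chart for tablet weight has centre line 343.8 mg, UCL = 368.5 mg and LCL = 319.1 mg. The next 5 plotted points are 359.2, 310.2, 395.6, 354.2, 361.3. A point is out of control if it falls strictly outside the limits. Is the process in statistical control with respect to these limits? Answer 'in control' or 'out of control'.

Compare each point to [319.1, 368.5]: sample 2 = 310.2 < LCL; sample 3 = 395.6 > UCL.

out of control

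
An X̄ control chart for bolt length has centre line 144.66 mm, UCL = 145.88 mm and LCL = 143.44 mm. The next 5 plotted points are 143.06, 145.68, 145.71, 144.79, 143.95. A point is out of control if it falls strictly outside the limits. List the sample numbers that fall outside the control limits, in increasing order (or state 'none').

Compare each point to [143.44, 145.88]: sample 1 = 143.06 < LCL.

1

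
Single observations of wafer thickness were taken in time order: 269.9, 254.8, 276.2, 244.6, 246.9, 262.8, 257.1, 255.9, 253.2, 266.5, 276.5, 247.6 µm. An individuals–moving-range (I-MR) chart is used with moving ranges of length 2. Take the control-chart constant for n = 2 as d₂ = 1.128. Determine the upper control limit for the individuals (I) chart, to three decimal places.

X̄ = (269.9 + 254.8 + 276.2 + 244.6 + 246.9 + 262.8 + 257.1 + 255.9 + 253.2 + 266.5 + 276.5 + 247.6) / 12 = 259.3333
Moving ranges: 15.1, 21.4, 31.6, 2.3, 15.9, 5.7, 1.2, 2.7, 13.3, 10.0, 28.9; M̄R̄ = 148.1000 / 11 = 13.4636
UCL = X̄ + 3·M̄R̄/d₂ = 259.3333 + 3 × 13.4636 / 1.128 = 295.1409

295.141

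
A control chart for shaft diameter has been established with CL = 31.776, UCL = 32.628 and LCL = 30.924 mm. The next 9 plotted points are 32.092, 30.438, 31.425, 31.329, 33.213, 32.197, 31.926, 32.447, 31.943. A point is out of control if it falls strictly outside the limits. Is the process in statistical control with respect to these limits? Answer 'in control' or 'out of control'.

Compare each point to [30.924, 32.628]: sample 2 = 30.438 < LCL; sample 5 = 33.213 > UCL.

out of control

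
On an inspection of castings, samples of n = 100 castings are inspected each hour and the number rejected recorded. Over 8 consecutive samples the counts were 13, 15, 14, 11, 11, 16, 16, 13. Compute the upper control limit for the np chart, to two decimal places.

23.92

p̄ = Σdᵢ / (k·n) = 109 / (8 × 100) = 0.13625
UCL = np̄ + 3·√(np̄(1−p̄)) = 13.6250 + 3 × √(13.6250×0.86375) = 13.6250 + 3 × 3.4305 = 23.9166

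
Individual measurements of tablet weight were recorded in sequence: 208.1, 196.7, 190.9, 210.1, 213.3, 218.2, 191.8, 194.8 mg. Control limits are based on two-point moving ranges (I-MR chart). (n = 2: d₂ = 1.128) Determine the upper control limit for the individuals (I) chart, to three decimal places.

X̄ = (208.1 + 196.7 + 190.9 + 210.1 + 213.3 + 218.2 + 191.8 + 194.8) / 8 = 202.9875
Moving ranges: 11.4, 5.8, 19.2, 3.2, 4.9, 26.4, 3.0; M̄R̄ = 73.9000 / 7 = 10.5571
UCL = X̄ + 3·M̄R̄/d₂ = 202.9875 + 3 × 10.5571 / 1.128 = 231.0650

231.065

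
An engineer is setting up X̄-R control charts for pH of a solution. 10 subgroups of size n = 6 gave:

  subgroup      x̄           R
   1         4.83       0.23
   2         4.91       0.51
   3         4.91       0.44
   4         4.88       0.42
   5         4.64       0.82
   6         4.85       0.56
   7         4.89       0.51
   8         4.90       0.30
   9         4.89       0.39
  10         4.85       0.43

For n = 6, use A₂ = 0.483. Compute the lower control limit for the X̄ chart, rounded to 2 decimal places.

X̄̄ = (4.83 + 4.91 + 4.91 + 4.88 + 4.64 + 4.85 + 4.89 + 4.90 + 4.89 + 4.85) / 10 = 48.5500 / 10 = 4.8550
R̄ = (0.23 + 0.51 + 0.44 + 0.42 + 0.82 + 0.56 + 0.51 + 0.30 + 0.39 + 0.43) / 10 = 4.6100 / 10 = 0.4610
LCL = X̄̄ − A₂·R̄ = 4.8550 − 0.483 × 0.4610 = 4.6323

4.63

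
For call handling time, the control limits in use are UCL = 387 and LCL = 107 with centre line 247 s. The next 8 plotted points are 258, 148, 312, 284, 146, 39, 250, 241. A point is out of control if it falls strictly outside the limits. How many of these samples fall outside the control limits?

1

Compare each point to [107, 387]: sample 6 = 39 < LCL.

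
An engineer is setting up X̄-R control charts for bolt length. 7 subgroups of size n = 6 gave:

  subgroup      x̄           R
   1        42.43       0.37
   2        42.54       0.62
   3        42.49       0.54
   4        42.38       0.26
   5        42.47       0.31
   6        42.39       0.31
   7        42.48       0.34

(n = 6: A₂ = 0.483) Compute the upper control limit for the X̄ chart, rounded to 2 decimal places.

42.64

X̄̄ = (42.43 + 42.54 + 42.49 + 42.38 + 42.47 + 42.39 + 42.48) / 7 = 297.1800 / 7 = 42.4543
R̄ = (0.37 + 0.62 + 0.54 + 0.26 + 0.31 + 0.31 + 0.34) / 7 = 2.7500 / 7 = 0.3929
UCL = X̄̄ + A₂·R̄ = 42.4543 + 0.483 × 0.3929 = 42.6440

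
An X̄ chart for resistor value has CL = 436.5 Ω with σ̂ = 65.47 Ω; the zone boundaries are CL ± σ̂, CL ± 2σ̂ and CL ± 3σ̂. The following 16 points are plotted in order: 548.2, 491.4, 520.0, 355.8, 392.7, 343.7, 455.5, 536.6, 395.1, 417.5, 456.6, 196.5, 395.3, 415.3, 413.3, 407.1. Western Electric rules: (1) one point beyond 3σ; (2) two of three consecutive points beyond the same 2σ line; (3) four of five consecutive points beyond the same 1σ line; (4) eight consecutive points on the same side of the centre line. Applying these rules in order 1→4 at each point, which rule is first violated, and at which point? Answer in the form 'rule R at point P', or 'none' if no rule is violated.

rule 1 at point 12

Zone of each point (C = within 1σ̂, B = 1σ̂–2σ̂, A = 2σ̂–3σ̂, * = beyond 3σ̂; sign = side of CL): 1:+B, 2:+C, 3:+B, 4:-B, 5:-C, 6:-B, 7:+C, 8:+B, 9:-C, 10:-C, 11:+C, 12:-*, 13:-C, 14:-C, 15:-C, 16:-C
Rule 1 (one point beyond the 3σ limits) is satisfied at point 12.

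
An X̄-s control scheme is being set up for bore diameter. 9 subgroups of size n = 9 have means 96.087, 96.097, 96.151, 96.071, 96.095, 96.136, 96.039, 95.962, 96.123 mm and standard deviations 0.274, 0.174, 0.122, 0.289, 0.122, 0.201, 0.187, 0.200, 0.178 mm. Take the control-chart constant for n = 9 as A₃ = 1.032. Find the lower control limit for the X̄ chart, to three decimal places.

X̄̄ = (96.087 + 96.097 + 96.151 + 96.071 + 96.095 + 96.136 + 96.039 + 95.962 + 96.123) / 9 = 96.0846
s̄ = (0.274 + 0.174 + 0.122 + 0.289 + 0.122 + 0.201 + 0.187 + 0.200 + 0.178) / 9 = 0.1941
LCL = X̄̄ − A₃·s̄ = 96.0846 − 1.032 × 0.1941 = 95.8842

95.884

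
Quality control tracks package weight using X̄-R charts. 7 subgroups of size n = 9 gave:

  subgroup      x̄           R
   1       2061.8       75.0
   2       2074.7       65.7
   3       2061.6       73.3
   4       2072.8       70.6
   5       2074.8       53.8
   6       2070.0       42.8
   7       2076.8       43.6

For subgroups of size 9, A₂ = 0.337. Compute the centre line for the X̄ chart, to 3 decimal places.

2070.357

X̄̄ = (2061.8 + 2074.7 + 2061.6 + 2072.8 + 2074.8 + 2070.0 + 2076.8) / 7 = 14492.5000 / 7 = 2070.3571
CL = X̄̄ = 2070.3571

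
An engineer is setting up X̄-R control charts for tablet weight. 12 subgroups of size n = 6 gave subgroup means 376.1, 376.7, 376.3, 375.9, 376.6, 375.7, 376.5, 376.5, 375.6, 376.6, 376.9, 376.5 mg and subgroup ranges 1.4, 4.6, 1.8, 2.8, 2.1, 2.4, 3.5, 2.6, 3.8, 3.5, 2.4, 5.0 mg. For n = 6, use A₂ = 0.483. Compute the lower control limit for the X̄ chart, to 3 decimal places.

374.880

X̄̄ = (376.1 + 376.7 + 376.3 + 375.9 + 376.6 + 375.7 + 376.5 + 376.5 + 375.6 + 376.6 + 376.9 + 376.5) / 12 = 4515.9000 / 12 = 376.3250
R̄ = (1.4 + 4.6 + 1.8 + 2.8 + 2.1 + 2.4 + 3.5 + 2.6 + 3.8 + 3.5 + 2.4 + 5.0) / 12 = 35.9000 / 12 = 2.9917
LCL = X̄̄ − A₂·R̄ = 376.3250 − 0.483 × 2.9917 = 374.8800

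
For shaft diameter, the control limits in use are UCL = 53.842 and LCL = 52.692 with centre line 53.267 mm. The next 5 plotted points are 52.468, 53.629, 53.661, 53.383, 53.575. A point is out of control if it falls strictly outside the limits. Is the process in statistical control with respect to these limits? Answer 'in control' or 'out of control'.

Compare each point to [52.692, 53.842]: sample 1 = 52.468 < LCL.

out of control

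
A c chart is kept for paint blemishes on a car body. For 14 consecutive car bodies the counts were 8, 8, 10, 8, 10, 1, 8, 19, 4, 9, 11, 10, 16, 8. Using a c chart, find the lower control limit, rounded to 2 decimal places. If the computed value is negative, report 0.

c̄ = (8 + 8 + 10 + 8 + 10 + 1 + 8 + 19 + 4 + 9 + 11 + 10 + 16 + 8) / 14 = 130 / 14 = 9.2857
LCL = c̄ − 3√c̄ = 9.2857 − 3 × 3.0472 = 0.1440

0.14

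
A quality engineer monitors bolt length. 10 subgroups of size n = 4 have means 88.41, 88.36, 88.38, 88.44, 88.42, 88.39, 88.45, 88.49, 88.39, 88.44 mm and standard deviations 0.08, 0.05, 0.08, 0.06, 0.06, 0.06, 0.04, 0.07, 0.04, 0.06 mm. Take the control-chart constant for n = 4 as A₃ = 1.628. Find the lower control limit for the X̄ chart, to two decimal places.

X̄̄ = (88.41 + 88.36 + 88.38 + 88.44 + 88.42 + 88.39 + 88.45 + 88.49 + 88.39 + 88.44) / 10 = 88.4170
s̄ = (0.08 + 0.05 + 0.08 + 0.06 + 0.06 + 0.06 + 0.04 + 0.07 + 0.04 + 0.06) / 10 = 0.0600
LCL = X̄̄ − A₃·s̄ = 88.4170 − 1.628 × 0.0600 = 88.3193

88.32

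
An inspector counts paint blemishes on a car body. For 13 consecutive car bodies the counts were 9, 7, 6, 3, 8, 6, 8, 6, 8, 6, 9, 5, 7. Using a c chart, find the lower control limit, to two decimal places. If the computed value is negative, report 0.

0.00

c̄ = (9 + 7 + 6 + 3 + 8 + 6 + 8 + 6 + 8 + 6 + 9 + 5 + 7) / 13 = 88 / 13 = 6.7692
LCL = c̄ − 3√c̄ = 6.7692 − 3 × 2.6018 = -1.0361 → 0 (cannot be negative)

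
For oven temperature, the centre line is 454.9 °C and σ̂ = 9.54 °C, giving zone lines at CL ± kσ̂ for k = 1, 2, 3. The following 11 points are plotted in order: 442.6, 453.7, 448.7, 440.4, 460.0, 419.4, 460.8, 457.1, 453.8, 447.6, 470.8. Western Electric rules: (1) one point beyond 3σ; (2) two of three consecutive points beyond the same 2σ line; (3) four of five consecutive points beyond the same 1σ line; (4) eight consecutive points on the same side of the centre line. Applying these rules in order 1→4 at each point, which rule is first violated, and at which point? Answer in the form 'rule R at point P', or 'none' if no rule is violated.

rule 1 at point 6

Zone of each point (C = within 1σ̂, B = 1σ̂–2σ̂, A = 2σ̂–3σ̂, * = beyond 3σ̂; sign = side of CL): 1:-B, 2:-C, 3:-C, 4:-B, 5:+C, 6:-*, 7:+C, 8:+C, 9:-C, 10:-C, 11:+B
Rule 1 (one point beyond the 3σ limits) is satisfied at point 6.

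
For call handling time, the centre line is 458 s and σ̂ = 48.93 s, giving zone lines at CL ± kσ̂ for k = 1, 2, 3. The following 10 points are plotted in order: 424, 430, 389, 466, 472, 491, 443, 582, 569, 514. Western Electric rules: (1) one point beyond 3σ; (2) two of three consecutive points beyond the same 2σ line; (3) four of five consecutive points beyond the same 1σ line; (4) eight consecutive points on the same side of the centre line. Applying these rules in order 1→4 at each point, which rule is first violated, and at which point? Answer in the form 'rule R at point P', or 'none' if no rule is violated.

rule 2 at point 9

Zone of each point (C = within 1σ̂, B = 1σ̂–2σ̂, A = 2σ̂–3σ̂, * = beyond 3σ̂; sign = side of CL): 1:-C, 2:-C, 3:-B, 4:+C, 5:+C, 6:+C, 7:-C, 8:+A, 9:+A, 10:+B
Rule 2 (two of three consecutive points beyond the same 2σ limit) is satisfied at point 9.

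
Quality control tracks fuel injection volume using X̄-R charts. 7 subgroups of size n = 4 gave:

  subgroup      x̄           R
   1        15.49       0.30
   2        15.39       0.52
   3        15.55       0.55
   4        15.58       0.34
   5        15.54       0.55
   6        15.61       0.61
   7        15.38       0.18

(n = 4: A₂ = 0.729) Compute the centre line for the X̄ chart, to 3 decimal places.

X̄̄ = (15.49 + 15.39 + 15.55 + 15.58 + 15.54 + 15.61 + 15.38) / 7 = 108.5400 / 7 = 15.5057
CL = X̄̄ = 15.5057

15.506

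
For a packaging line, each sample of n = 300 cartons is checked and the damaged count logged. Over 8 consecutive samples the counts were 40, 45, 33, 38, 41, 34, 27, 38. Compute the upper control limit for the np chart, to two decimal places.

p̄ = Σdᵢ / (k·n) = 296 / (8 × 300) = 0.12333
UCL = np̄ + 3·√(np̄(1−p̄)) = 37.0000 + 3 × √(37.0000×0.87667) = 37.0000 + 3 × 5.6953 = 54.0860

54.09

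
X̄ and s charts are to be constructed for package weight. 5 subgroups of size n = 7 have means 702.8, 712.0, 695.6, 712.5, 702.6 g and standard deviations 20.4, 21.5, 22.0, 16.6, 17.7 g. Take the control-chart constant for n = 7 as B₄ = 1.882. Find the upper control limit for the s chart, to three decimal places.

36.962

s̄ = (20.4 + 21.5 + 22.0 + 16.6 + 17.7) / 5 = 19.6400
UCL_s = B₄·s̄ = 1.882 × 19.6400 = 36.9625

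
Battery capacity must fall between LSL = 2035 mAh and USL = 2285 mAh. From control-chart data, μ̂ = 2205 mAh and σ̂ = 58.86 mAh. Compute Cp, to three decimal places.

0.708

Cp = (USL − LSL) / (6σ̂) = (2285 − 2035) / (6 × 58.86) = 250.0000 / 353.1600 = 0.7079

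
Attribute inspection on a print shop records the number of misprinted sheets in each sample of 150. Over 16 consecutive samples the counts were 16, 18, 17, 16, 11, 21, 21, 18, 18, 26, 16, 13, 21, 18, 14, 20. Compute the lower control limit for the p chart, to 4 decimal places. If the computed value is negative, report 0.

0.0392

p̄ = Σdᵢ / (k·n) = 284 / (16 × 150) = 0.11833
LCL = p̄ − 3·√(p̄(1−p̄)/n) = 0.11833 − 3 × 0.02637 = 0.03921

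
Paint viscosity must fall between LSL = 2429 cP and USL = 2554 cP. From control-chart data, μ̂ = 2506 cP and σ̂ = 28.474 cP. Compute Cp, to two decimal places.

0.73

Cp = (USL − LSL) / (6σ̂) = (2554 − 2429) / (6 × 28.474) = 125.0000 / 170.8440 = 0.7317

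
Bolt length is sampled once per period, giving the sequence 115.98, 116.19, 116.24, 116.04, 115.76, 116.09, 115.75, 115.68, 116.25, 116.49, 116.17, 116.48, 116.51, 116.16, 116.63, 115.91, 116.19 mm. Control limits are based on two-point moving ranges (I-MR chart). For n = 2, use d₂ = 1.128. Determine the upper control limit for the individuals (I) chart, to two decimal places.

116.94

X̄ = (115.98 + 116.19 + 116.24 + 116.04 + 115.76 + 116.09 + 115.75 + 115.68 + 116.25 + 116.49 + 116.17 + 116.48 + 116.51 + 116.16 + 116.63 + 115.91 + 116.19) / 17 = 116.1482
Moving ranges: 0.21, 0.05, 0.20, 0.28, 0.33, 0.34, 0.07, 0.57, 0.24, 0.32, 0.31, 0.03, 0.35, 0.47, 0.72, 0.28; M̄R̄ = 4.7700 / 16 = 0.2981
UCL = X̄ + 3·M̄R̄/d₂ = 116.1482 + 3 × 0.2981 / 1.128 = 116.9411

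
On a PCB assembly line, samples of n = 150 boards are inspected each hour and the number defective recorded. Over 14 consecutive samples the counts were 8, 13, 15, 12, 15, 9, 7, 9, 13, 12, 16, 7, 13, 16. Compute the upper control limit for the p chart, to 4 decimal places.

0.1445

p̄ = Σdᵢ / (k·n) = 165 / (14 × 150) = 0.07857
UCL = p̄ + 3·√(p̄(1−p̄)/n) = 0.07857 + 3 × √(0.07857×0.92143/150) = 0.07857 + 3 × 0.02197 = 0.14448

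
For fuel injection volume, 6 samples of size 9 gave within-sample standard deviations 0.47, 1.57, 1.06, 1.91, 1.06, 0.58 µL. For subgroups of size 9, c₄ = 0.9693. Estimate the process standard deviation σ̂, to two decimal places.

s̄ = (0.47 + 1.57 + 1.06 + 1.91 + 1.06 + 0.58) / 6 = 1.1083
σ̂ = s̄ / c₄ = 1.1083 / 0.9693 = 1.1434

1.14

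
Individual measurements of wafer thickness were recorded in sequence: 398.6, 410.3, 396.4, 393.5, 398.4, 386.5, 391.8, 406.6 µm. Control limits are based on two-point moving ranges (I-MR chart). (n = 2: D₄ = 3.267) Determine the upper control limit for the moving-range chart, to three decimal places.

30.523

Moving ranges: 11.7, 13.9, 2.9, 4.9, 11.9, 5.3, 14.8; M̄R̄ = 65.4000 / 7 = 9.3429
UCL_MR = D₄·M̄R̄ = 3.267 × 9.3429 = 30.5231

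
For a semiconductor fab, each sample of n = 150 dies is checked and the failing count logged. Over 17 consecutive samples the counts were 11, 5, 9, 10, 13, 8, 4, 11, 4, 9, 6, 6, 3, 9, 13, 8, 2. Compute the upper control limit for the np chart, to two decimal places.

15.82

p̄ = Σdᵢ / (k·n) = 131 / (17 × 150) = 0.05137
UCL = np̄ + 3·√(np̄(1−p̄)) = 7.7059 + 3 × √(7.7059×0.94863) = 7.7059 + 3 × 2.7037 = 15.8170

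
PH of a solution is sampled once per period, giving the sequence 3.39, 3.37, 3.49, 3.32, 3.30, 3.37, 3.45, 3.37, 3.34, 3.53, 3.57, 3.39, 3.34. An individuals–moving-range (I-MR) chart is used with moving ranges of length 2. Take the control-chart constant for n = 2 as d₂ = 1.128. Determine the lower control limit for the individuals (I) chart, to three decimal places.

X̄ = (3.39 + 3.37 + 3.49 + 3.32 + 3.30 + 3.37 + 3.45 + 3.37 + 3.34 + 3.53 + 3.57 + 3.39 + 3.34) / 13 = 3.4023
Moving ranges: 0.02, 0.12, 0.17, 0.02, 0.07, 0.08, 0.08, 0.03, 0.19, 0.04, 0.18, 0.05; M̄R̄ = 1.0500 / 12 = 0.0875
LCL = X̄ − 3·M̄R̄/d₂ = 3.4023 − 3 × 0.0875 / 1.128 = 3.1696

3.170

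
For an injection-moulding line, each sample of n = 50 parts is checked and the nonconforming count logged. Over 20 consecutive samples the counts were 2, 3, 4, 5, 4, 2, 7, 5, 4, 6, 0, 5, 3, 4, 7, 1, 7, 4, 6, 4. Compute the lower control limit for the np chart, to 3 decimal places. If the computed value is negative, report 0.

0.000

p̄ = Σdᵢ / (k·n) = 83 / (20 × 50) = 0.08300
LCL = np̄ − 3·√(np̄(1−p̄)) = 4.1500 − 3 × 1.9508 = -1.7023 → 0 (negative, so LCL = 0)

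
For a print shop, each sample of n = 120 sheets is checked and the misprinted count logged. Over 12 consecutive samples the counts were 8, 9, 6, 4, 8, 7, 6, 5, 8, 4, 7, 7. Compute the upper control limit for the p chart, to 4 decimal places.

p̄ = Σdᵢ / (k·n) = 79 / (12 × 120) = 0.05486
UCL = p̄ + 3·√(p̄(1−p̄)/n) = 0.05486 + 3 × √(0.05486×0.94514/120) = 0.05486 + 3 × 0.02079 = 0.11722

0.1172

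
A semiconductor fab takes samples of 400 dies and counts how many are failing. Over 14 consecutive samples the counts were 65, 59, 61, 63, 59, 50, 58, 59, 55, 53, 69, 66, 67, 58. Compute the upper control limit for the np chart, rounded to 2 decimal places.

p̄ = Σdᵢ / (k·n) = 842 / (14 × 400) = 0.15036
UCL = np̄ + 3·√(np̄(1−p̄)) = 60.1429 + 3 × √(60.1429×0.84964) = 60.1429 + 3 × 7.1484 = 81.5881

81.59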